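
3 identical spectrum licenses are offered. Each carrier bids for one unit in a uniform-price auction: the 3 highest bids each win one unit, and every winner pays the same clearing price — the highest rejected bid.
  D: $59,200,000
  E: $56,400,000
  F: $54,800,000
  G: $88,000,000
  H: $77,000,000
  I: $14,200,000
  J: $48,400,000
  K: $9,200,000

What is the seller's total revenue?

Total revenue: $169,200,000

Ordering the bids: 88,000,000 (G), 77,000,000 (H), 59,200,000 (D), 56,400,000 (E), 54,800,000 (F), …
The 3 highest are G, H, D.
Clearing price = highest rejected bid = $56,400,000.
Total revenue = 3 × $56,400,000 = $169,200,000.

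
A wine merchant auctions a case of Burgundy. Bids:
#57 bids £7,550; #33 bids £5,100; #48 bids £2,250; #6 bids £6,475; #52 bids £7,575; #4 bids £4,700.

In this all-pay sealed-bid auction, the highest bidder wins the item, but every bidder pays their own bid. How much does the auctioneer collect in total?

Total revenue: £33,650

Bids in order: 7,575 (#52) > 7,550 (#57) > 6,475 (#6) > 5,100 (#33) > 4,700 (#4) > 2,250 (#48)
Every bidder forfeits their bid regardless of winning.
Revenue = 7,550 + 5,100 + 2,250 + 6,475 + 7,575 + 4,700 = £33,650.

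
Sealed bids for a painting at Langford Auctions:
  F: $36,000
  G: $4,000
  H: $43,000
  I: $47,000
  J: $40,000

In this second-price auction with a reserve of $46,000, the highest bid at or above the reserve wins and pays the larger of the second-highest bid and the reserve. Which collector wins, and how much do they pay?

I pays $46,000

Bids in order: 47,000 (I) > 43,000 (H) > 40,000 (J) > 36,000 (F) > 4,000 (G)
I has the top bid at or above the reserve ($47,000).
Second-highest bid $43,000 is below the reserve $46,000, so the reserve binds → payment $46,000.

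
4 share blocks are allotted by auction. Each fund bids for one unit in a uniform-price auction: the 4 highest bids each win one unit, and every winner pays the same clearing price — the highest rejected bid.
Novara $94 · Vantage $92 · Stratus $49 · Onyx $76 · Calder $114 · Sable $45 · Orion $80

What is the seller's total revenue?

Bids ranked high→low: 114 (Calder), 94 (Novara), 92 (Vantage), 80 (Orion), 76 (Onyx), 49 (Stratus), …
The 4 highest are Calder, Novara, Vantage, Orion.
Clearing price = highest rejected bid = $76.
Total revenue = 4 × $76 = $304.

Total revenue: $304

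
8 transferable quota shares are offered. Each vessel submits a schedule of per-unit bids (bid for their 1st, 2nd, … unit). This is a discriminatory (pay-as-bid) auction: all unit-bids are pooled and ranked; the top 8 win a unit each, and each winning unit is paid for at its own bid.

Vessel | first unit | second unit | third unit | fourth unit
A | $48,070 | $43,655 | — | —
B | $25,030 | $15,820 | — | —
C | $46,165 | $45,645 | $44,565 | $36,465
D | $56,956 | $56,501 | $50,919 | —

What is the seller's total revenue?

Total revenue: $392,476

All unit-bids, highest first — top 8: 56,956 (D-1), 56,501 (D-2), 50,919 (D-3), 48,070 (A-1), 46,165 (C-1), 45,645 (C-2), 44,565 (C-3), 43,655 (A-2)
Next rejected bid: $36,465 (not a price — pay-as-bid).
Each winning unit pays its own bid.
Revenue = 56,956 + 56,501 + 50,919 + 48,070 + 46,165 + 45,645 + 44,565 + 43,655 = $392,476.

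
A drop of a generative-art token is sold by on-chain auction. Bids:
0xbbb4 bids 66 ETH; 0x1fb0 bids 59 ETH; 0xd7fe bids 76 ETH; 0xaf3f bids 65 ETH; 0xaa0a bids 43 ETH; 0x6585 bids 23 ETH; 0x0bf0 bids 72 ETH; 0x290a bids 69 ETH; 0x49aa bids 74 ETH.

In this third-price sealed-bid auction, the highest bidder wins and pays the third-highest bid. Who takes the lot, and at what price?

Third-price sealed-bid auction: the highest bidder wins and pays the third-highest bid.
Sorting bids: 76 (0xd7fe) > 74 (0x49aa) > 72 (0x0bf0) > 69 (0x290a) > 66 (0xbbb4) > 65 (0xaf3f) > …
0xd7fe is highest; pays the third-highest bid, 72 ETH.

0xd7fe pays 72 ETH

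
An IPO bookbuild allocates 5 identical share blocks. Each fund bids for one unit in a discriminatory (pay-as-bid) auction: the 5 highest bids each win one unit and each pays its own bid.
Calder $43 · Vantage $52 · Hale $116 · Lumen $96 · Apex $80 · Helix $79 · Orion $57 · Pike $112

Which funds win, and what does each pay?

Hale $116, Pike $112, Lumen $96, Apex $80, Helix $79

Ordering the bids: 116 (Hale), 112 (Pike), 96 (Lumen), 80 (Apex), 79 (Helix), 57 (Orion), 52 (Vantage), …
The 5 highest are Hale, Pike, Lumen, Apex, Helix.
Each winner pays its own bid: Hale $116, Pike $112, Lumen $96, Apex $80, Helix $79.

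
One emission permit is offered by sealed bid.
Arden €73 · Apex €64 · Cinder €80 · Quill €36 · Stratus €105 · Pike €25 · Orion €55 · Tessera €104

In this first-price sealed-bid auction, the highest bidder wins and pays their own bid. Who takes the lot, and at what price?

Stratus pays €105

Bids ranked: 105 (Stratus) > 104 (Tessera) > 80 (Cinder) > 73 (Arden) > 64 (Apex) > 55 (Orion) > …
Stratus is highest → pays own bid, €105.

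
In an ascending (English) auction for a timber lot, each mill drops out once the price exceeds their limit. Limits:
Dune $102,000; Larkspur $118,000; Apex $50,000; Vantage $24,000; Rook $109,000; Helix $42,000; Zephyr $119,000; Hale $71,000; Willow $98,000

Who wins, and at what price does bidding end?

Zephyr wins at $118,000

Limits ranked: 119,000 (Zephyr) > 118,000 (Larkspur) > 109,000 (Rook) > 102,000 (Dune) > 98,000 (Willow) > 71,000 (Hale) > …
Bidding ends when Larkspur exits at $118,000; Zephyr takes it.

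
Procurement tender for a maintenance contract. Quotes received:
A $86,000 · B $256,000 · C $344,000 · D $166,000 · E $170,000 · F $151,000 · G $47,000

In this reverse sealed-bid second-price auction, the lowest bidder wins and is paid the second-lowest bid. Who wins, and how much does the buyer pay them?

G is paid $86,000

Bids in order: 47,000 (G) < 86,000 (A) < 151,000 (F) < 166,000 (D) < 170,000 (E) < 256,000 (B) < …
G wins with the lowest bid; price is set by the runner-up at $86,000.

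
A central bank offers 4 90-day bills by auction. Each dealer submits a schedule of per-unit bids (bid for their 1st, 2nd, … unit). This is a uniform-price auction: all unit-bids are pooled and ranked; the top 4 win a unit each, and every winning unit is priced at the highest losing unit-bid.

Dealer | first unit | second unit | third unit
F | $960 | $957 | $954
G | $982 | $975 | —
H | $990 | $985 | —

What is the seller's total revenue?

Total revenue: $3,840

All unit-bids, highest first — top 4: 990 (H-1), 985 (H-2), 982 (G-1), 975 (G-2)
Highest rejected unit-bid = $960.
Allocation: G 2, H 2. Every unit priced at $960.
Revenue = 4 × 960 = $3,840.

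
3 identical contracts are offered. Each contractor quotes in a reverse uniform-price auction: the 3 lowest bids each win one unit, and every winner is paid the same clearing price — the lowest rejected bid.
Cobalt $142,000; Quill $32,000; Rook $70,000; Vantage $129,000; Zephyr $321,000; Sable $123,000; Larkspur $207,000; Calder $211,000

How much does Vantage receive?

Sorting: 32,000 (Quill), 70,000 (Rook), 123,000 (Sable), 129,000 (Vantage), 142,000 (Cobalt), …
Winners (3 units): Quill, Rook, Sable.
First losing bid is Vantage's $129,000, which sets the uniform price.
Vantage does not win → is paid $0.

Vantage is paid $0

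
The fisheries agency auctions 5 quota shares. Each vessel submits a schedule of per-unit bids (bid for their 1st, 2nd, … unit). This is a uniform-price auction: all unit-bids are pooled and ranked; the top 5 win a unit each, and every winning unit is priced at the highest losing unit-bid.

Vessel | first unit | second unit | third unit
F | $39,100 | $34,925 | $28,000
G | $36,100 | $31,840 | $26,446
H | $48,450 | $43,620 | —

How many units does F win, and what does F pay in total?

Merging the schedules and taking the best 5: 48,450 (H-1), 43,620 (H-2), 39,100 (F-1), 36,100 (G-1), 34,925 (F-2)
The (k+1)-th unit-bid is $31,840.
F wins 2 unit(s) at $31,840 each.

F: 2 units, pays $63,680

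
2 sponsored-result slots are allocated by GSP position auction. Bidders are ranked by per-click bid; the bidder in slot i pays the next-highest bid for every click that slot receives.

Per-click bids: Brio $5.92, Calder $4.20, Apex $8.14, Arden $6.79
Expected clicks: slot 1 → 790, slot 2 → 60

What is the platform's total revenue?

Total revenue: $5719.30

Per-click bids in order: $8.14 (Apex) > $6.79 (Arden) > $5.92 (Brio) > …
Slot 1: Apex pays $6.79 × 790 = $5364.10
Slot 2: Arden pays $5.92 × 60 = $355.20
Total = $5719.30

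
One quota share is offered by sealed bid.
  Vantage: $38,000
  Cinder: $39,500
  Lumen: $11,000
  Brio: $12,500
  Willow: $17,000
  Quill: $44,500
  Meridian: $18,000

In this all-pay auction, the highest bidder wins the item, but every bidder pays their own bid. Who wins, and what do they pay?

Quill pays $44,500

Rule: the highest bidder wins the item, but every bidder pays their own bid.
Bids ranked: 44,500 (Quill) > 39,500 (Cinder) > 38,000 (Vantage) > 18,000 (Meridian) > 17,000 (Willow) > 12,500 (Brio) > …
Quill wins with the top bid; all bids are sunk regardless.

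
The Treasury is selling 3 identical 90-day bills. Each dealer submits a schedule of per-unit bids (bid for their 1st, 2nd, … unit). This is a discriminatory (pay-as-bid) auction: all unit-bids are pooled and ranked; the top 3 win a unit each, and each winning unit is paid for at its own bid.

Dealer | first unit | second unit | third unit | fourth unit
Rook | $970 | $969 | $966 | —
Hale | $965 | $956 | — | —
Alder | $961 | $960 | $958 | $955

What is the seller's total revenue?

Total revenue: $2,905

Merging the schedules and taking the best 3: 970 (Rook-1), 969 (Rook-2), 966 (Rook-3)
Next rejected bid: $965 (not a price — pay-as-bid).
Each winning unit pays its own bid.
Revenue = 970 + 969 + 966 = $2,905.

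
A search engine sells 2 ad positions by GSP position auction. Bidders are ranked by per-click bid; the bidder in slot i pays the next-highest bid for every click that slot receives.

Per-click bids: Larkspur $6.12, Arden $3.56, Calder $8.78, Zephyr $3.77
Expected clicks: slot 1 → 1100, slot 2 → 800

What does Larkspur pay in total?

Larkspur pays $3016.00

Sorting advertisers: $8.78 (Calder) > $6.12 (Larkspur) > $3.77 (Zephyr) > …
Larkspur holds slot 2 → pays next bid $3.77 × 800 clicks = $3016.00.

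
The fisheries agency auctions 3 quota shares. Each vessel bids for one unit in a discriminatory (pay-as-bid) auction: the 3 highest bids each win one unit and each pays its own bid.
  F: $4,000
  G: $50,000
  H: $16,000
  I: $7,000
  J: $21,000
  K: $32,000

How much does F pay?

Ordering the bids: 50,000 (G), 32,000 (K), 21,000 (J), 16,000 (H), 7,000 (I), …
The 3 highest are G, K, J.
F does not win → $0.

F pays $0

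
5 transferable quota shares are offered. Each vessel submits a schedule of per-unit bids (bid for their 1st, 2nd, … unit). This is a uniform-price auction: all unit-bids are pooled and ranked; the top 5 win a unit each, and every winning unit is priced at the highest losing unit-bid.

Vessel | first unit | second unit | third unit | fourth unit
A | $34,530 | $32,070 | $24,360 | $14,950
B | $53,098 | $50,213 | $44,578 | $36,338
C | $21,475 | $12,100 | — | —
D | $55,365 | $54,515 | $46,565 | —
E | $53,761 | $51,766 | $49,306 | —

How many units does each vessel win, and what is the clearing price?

B 1, D 2, E 2; clearing price $50,213

All unit-bids, highest first — top 5: 55,365 (D-1), 54,515 (D-2), 53,761 (E-1), 53,098 (B-1), 51,766 (E-2)
The (k+1)-th unit-bid is $50,213.
Allocation: B 1, D 2, E 2.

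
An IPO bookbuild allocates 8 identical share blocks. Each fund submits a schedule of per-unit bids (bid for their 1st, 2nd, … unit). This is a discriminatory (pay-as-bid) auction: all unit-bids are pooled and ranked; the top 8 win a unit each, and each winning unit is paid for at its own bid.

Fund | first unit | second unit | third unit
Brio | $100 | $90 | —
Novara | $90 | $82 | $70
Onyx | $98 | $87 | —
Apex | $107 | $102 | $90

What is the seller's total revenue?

Total revenue: $764

Merging the schedules and taking the best 8: 107 (Apex-1), 102 (Apex-2), 100 (Brio-1), 98 (Onyx-1), 90 (Brio-2), 90 (Novara-1), 90 (Apex-3), 87 (Onyx-2)
Next rejected bid: $82 (not a price — pay-as-bid).
Each winning unit pays its own bid.
Revenue = 107 + 102 + 100 + 98 + 90 + 90 + 90 + 87 = $764.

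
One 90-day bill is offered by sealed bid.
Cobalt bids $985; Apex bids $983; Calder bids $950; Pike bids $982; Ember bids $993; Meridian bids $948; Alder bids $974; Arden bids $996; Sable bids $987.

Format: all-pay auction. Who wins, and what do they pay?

Arden pays $996

Rule: the highest bidder wins the item, but every bidder pays their own bid.
Bids in order: 996 (Arden) > 993 (Ember) > 987 (Sable) > 985 (Cobalt) > 983 (Apex) > 982 (Pike) > …
Arden is highest and takes the item; every bidder forfeits their bid.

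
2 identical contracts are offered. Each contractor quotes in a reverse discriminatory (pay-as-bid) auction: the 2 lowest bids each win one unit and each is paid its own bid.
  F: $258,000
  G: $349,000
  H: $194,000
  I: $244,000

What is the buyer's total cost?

Total cost: $438,000

Bids ranked low→high: 194,000 (H), 244,000 (I), 258,000 (F), 349,000 (G)
Winners (2 units): H, I.
Total cost = 194,000 + 244,000 = $438,000.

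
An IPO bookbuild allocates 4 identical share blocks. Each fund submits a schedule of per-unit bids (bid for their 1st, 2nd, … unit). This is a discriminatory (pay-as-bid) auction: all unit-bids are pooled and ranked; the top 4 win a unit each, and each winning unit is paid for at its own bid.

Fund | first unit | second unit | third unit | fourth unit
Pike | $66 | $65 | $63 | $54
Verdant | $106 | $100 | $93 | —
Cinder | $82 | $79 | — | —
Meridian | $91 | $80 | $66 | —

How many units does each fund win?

All unit-bids, highest first — top 4: 106 (Verdant-1), 100 (Verdant-2), 93 (Verdant-3), 91 (Meridian-1)
Next rejected bid: $82 (not a price — pay-as-bid).
Allocation: Meridian 1, Verdant 3.

Meridian 1, Verdant 3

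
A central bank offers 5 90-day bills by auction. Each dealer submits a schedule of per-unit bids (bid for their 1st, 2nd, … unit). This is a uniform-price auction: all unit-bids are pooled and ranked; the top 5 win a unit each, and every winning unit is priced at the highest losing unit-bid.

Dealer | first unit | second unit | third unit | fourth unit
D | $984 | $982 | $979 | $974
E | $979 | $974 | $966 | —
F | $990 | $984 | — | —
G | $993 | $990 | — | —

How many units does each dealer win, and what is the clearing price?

D 1, F 2, G 2; clearing price $982

Pooled unit-bids ranked (top 5): 993 (G-1), 990 (F-1), 990 (G-2), 984 (D-1), 984 (F-2)
The (k+1)-th unit-bid is $982.
Allocation: D 1, F 2, G 2.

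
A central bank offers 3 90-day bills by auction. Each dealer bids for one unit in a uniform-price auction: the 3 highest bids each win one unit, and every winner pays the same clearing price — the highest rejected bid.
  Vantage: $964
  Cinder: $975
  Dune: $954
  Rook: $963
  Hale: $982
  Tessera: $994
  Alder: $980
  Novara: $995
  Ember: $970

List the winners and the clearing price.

Ordering the bids: 995 (Novara), 994 (Tessera), 982 (Hale), 980 (Alder), 975 (Cinder), …
Winners (3 units): Novara, Tessera, Hale.
First losing bid is Alder's $980, which sets the uniform price.

Novara, Tessera, Hale; each pays $980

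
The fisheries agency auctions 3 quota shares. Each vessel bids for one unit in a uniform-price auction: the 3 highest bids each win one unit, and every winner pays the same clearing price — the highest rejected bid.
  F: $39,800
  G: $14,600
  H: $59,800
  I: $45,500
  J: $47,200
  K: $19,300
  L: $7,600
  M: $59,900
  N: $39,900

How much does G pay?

G pays $0

Bids ranked high→low: 59,900 (M), 59,800 (H), 47,200 (J), 45,500 (I), 39,900 (N), …
The 3 highest are M, H, J.
Highest unsuccessful bid: $45,500 → clearing price.
G does not win → pays $0.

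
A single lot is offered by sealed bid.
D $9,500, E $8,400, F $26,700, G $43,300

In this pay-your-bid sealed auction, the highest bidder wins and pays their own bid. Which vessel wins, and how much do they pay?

G pays $43,300

Bids in order: 43,300 (G) > 26,700 (F) > 9,500 (D) > 8,400 (E)
G is highest → pays own bid, $43,300.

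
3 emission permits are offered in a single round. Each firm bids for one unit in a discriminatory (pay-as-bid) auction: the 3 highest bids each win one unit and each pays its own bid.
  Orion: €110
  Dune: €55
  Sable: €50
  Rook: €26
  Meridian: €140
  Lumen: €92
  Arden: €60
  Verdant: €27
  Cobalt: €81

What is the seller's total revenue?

Sorting: 140 (Meridian), 110 (Orion), 92 (Lumen), 81 (Cobalt), 60 (Arden), …
The 3 highest are Meridian, Orion, Lumen.
Total revenue = 140 + 110 + 92 = €342.

Total revenue: €342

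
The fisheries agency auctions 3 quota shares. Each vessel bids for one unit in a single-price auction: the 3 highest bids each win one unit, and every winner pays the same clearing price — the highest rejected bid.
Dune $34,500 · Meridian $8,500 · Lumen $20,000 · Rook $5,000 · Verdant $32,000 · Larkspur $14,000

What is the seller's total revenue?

Ordering the bids: 34,500 (Dune), 32,000 (Verdant), 20,000 (Lumen), 14,000 (Larkspur), 8,500 (Meridian), …
Top 3: Dune, Verdant, Lumen.
Clearing price = highest rejected bid = $14,000.
Total revenue = 3 × $14,000 = $42,000.

Total revenue: $42,000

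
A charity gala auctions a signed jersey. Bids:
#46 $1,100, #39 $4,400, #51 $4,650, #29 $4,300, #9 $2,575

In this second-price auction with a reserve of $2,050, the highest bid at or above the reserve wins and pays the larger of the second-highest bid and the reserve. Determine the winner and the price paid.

#51 pays $4,400

Bids ranked: 4,650 (#51) > 4,400 (#39) > 4,300 (#29) > 2,575 (#9) > 1,100 (#46)
Highest eligible bid: #51 at $4,650.
max(second-highest $4,400, reserve $2,050) = $4,400; the reserve does not bind.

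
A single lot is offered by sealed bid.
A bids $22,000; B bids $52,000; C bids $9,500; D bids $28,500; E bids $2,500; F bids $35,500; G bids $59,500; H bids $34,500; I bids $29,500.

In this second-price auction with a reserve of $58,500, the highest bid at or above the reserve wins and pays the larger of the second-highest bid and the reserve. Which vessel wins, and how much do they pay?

Bids in order: 59,500 (G) > 52,000 (B) > 35,500 (F) > 34,500 (H) > 29,500 (I) > 28,500 (D) > …
Highest eligible bid: G at $59,500.
max(second-highest $52,000, reserve $58,500) = $58,500.

G pays $58,500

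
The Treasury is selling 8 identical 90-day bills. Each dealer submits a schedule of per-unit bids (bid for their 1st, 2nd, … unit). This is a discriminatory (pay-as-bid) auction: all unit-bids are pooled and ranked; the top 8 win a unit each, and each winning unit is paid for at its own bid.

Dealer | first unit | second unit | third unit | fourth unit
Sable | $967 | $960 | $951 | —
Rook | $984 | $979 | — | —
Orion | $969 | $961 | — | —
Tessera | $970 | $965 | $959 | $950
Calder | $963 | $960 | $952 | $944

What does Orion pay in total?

Orion pays $1,930

Pooled unit-bids ranked (top 8): 984 (Rook-1), 979 (Rook-2), 970 (Tessera-1), 969 (Orion-1), 967 (Sable-1), 965 (Tessera-2), 963 (Calder-1), 961 (Orion-2)
Next rejected bid: $960 (not a price — pay-as-bid).
Orion's winning unit-bids: 969 + 961 = $1,930.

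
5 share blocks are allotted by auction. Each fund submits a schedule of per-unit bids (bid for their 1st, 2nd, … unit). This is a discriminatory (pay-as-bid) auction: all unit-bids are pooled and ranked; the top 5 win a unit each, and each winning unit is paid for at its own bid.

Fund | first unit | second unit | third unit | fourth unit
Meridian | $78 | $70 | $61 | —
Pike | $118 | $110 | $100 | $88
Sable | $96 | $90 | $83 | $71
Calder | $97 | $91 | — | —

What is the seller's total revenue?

Total revenue: $521

Pooled unit-bids ranked (top 5): 118 (Pike-1), 110 (Pike-2), 100 (Pike-3), 97 (Calder-1), 96 (Sable-1)
Next rejected bid: $91 (not a price — pay-as-bid).
Each winning unit pays its own bid.
Revenue = 118 + 110 + 100 + 97 + 96 = $521.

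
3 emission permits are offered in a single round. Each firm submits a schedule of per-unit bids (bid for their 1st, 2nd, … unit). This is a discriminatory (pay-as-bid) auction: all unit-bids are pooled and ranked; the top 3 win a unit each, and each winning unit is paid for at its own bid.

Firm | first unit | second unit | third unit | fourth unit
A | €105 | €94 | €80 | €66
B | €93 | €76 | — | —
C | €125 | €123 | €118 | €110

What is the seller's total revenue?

Total revenue: €366

All unit-bids, highest first — top 3: 125 (C-1), 123 (C-2), 118 (C-3)
Next rejected bid: €110 (not a price — pay-as-bid).
Each winning unit pays its own bid.
Revenue = 125 + 123 + 118 = €366.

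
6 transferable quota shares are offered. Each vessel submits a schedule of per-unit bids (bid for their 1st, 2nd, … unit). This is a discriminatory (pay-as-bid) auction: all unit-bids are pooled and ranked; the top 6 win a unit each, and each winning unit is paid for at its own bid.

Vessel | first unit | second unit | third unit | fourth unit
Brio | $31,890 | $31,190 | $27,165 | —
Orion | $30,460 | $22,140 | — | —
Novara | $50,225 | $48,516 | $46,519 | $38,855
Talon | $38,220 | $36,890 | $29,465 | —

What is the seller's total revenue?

Total revenue: $259,225

All unit-bids, highest first — top 6: 50,225 (Novara-1), 48,516 (Novara-2), 46,519 (Novara-3), 38,855 (Novara-4), 38,220 (Talon-1), 36,890 (Talon-2)
Next rejected bid: $31,890 (not a price — pay-as-bid).
Each winning unit pays its own bid.
Revenue = 50,225 + 48,516 + 46,519 + 38,855 + 38,220 + 36,890 = $259,225.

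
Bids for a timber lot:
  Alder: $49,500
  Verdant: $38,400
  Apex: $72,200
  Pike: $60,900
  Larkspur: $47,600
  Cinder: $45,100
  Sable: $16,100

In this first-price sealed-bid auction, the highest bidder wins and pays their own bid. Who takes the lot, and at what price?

Apex pays $72,200

First-price sealed-bid auction: the highest bidder wins and pays their own bid.
Sorting bids: 72,200 (Apex) > 60,900 (Pike) > 49,500 (Alder) > 47,600 (Larkspur) > 45,100 (Cinder) > 38,400 (Verdant) > …
Apex has the highest bid and pays exactly that: $72,200.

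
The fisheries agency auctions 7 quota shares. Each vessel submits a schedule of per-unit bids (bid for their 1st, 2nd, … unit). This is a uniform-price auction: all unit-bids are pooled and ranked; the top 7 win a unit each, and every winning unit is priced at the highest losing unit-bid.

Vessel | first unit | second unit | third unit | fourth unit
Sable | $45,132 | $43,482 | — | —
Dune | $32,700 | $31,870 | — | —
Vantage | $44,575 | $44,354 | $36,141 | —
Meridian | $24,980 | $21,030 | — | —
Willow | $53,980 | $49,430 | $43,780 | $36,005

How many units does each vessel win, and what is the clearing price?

Pooled unit-bids ranked (top 7): 53,980 (Willow-1), 49,430 (Willow-2), 45,132 (Sable-1), 44,575 (Vantage-1), 44,354 (Vantage-2), 43,780 (Willow-3), 43,482 (Sable-2)
First bid not allocated: $36,141.
Allocation: Sable 2, Vantage 2, Willow 3.

Sable 2, Vantage 2, Willow 3; clearing price $36,141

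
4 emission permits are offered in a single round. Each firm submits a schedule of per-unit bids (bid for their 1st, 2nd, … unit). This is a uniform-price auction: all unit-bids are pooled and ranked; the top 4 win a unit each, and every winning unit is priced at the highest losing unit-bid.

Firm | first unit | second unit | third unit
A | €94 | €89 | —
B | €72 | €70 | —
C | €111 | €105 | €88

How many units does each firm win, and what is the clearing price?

All unit-bids, highest first — top 4: 111 (C-1), 105 (C-2), 94 (A-1), 89 (A-2)
Highest rejected unit-bid = €88.
Allocation: A 2, C 2.

A 2, C 2; clearing price €88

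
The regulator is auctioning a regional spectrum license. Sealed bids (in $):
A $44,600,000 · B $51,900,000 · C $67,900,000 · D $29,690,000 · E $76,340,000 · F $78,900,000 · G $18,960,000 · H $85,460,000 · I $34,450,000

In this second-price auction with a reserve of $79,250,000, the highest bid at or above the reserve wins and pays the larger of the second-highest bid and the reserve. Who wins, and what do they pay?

Sorting bids: 85,460,000 (H) > 78,900,000 (F) > 76,340,000 (E) > 67,900,000 (C) > 51,900,000 (B) > 44,600,000 (A) > …
Highest eligible bid: H at $85,460,000.
max(second-highest $78,900,000, reserve $79,250,000) = $79,250,000.

H pays $79,250,000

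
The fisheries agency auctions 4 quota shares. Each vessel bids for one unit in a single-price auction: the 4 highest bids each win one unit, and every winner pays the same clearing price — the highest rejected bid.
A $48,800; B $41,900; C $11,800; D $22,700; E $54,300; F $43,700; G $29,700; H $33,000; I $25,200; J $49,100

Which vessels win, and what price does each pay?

E, J, A, F; each pays $41,900

Bids ranked high→low: 54,300 (E), 49,100 (J), 48,800 (A), 43,700 (F), 41,900 (B), 33,000 (H), …
Top 4: E, J, A, F.
Clearing price = highest rejected bid = $41,900.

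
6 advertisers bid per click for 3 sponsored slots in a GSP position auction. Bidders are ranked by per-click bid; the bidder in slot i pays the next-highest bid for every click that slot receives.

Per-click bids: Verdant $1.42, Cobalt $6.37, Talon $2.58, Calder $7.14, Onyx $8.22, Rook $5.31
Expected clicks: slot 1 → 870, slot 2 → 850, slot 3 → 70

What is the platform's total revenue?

Total revenue: $11998.00

Ranked by bid: $8.22 (Onyx) > $7.14 (Calder) > $6.37 (Cobalt) > $5.31 (Rook) > …
Slot 1: Onyx pays $7.14 × 870 = $6211.80
Slot 2: Calder pays $6.37 × 850 = $5414.50
Slot 3: Cobalt pays $5.31 × 70 = $371.70
Total = $11998.00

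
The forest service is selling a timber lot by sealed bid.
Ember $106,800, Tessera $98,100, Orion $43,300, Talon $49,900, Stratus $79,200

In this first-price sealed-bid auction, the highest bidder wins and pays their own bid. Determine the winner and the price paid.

First-price sealed-bid auction: the highest bidder wins and pays their own bid.
Sorting bids: 106,800 (Ember) > 98,100 (Tessera) > 79,200 (Stratus) > 49,900 (Talon) > 43,300 (Orion)
First-price: Ember pays what they bid, $106,800.

Ember pays $106,800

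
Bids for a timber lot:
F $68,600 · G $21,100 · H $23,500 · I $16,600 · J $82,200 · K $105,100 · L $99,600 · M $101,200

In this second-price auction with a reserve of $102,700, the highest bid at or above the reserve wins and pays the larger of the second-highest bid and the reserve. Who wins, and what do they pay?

K pays $102,700

Rule: the highest bid at or above the reserve wins and pays the larger of the second-highest bid and the reserve.
Sorting bids: 105,100 (K) > 101,200 (M) > 99,600 (L) > 82,200 (J) > 68,600 (F) > 23,500 (H) > …
Highest eligible bid: K at $105,100.
max(second-highest $101,200, reserve $102,700) = $102,700.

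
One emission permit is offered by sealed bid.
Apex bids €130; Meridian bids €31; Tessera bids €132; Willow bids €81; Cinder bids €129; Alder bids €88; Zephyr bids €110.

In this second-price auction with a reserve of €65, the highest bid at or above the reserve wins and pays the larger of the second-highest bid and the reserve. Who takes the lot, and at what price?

Second-price auction with a reserve of €65: the highest bid at or above the reserve wins and pays the larger of the second-highest bid and the reserve.
Bids ranked: 132 (Tessera) > 130 (Apex) > 129 (Cinder) > 110 (Zephyr) > 88 (Alder) > 81 (Willow) > …
Highest eligible bid: Tessera at €132.
max(second-highest €130, reserve €65) = €130; the reserve does not bind.

Tessera pays €130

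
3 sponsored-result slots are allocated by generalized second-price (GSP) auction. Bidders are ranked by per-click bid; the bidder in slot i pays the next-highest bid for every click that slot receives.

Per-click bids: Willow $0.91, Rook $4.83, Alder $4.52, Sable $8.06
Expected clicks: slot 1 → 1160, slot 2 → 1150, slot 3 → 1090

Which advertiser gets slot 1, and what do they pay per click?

Sable; $4.83 per click

Per-click bids in order: $8.06 (Sable) > $4.83 (Rook) > $4.52 (Alder) > $0.91 (Willow)
Slot 1 goes to the first-ranked bidder, Sable, who pays the next bid down: $4.83/click.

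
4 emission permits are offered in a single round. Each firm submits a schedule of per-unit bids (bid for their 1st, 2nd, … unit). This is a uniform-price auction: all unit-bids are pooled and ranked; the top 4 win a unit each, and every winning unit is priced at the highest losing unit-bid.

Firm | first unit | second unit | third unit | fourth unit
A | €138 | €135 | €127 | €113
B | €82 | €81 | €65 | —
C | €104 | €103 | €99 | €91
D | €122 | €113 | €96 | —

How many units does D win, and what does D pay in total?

D: 1 unit, pays €113

Pooled unit-bids ranked (top 4): 138 (A-1), 135 (A-2), 127 (A-3), 122 (D-1)
First bid not allocated: €113.
D wins 1 unit(s) at €113 each.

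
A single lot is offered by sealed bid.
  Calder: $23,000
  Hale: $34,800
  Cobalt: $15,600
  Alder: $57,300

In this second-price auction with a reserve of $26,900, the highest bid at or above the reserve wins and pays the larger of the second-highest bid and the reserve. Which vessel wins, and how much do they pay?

Alder pays $34,800

Rule: the highest bid at or above the reserve wins and pays the larger of the second-highest bid and the reserve.
Bids in order: 57,300 (Alder) > 34,800 (Hale) > 23,000 (Calder) > 15,600 (Cobalt)
Highest eligible bid: Alder at $57,300.
Second-highest bid $34,800 exceeds the reserve $26,900 → payment $34,800.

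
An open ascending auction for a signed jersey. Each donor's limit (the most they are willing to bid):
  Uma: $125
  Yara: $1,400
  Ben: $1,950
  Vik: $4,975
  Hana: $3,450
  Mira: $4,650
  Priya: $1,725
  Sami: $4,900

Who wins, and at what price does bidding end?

Vik wins at $4,900

Ascending (English) auction: the price rises until one bidder remains; the winner pays the price at which the last rival dropped out.
Limits ranked: 4,975 (Vik) > 4,900 (Sami) > 4,650 (Mira) > 3,450 (Hana) > 1,950 (Ben) > 1,725 (Priya) > …
Bidding ends when Sami exits at $4,900; Vik takes it.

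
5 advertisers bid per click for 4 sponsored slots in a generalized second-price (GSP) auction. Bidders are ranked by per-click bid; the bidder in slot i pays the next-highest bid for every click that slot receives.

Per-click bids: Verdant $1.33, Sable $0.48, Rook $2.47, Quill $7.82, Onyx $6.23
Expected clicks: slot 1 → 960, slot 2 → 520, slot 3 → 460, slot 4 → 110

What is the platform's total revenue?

Ranked by bid: $7.82 (Quill) > $6.23 (Onyx) > $2.47 (Rook) > $1.33 (Verdant) > $0.48 (Sable)
Slot 1: Quill pays $6.23 × 960 = $5980.80
Slot 2: Onyx pays $2.47 × 520 = $1284.40
Slot 3: Rook pays $1.33 × 460 = $611.80
Slot 4: Verdant pays $0.48 × 110 = $52.80
Total = $7929.80

Total revenue: $7929.80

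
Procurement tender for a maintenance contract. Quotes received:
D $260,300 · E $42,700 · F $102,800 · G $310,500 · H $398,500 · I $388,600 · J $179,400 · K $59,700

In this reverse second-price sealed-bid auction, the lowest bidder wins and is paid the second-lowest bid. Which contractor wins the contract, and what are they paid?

Reverse second-price sealed-bid auction: the lowest bidder wins and is paid the second-lowest bid.
Sorting bids: 42,700 (E) < 59,700 (K) < 102,800 (F) < 179,400 (J) < 260,300 (D) < 310,500 (G) < …
Second-price: E is paid K's bid of $59,700.

E is paid $59,700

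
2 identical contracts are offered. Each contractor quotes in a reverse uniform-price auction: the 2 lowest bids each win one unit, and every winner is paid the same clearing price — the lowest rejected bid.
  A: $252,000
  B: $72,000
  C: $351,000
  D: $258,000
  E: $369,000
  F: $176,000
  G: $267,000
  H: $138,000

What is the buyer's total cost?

Total cost: $352,000

Bids ranked low→high: 72,000 (B), 138,000 (H), 176,000 (F), 252,000 (A), …
Lowest 2: B, H.
Clearing price = lowest rejected bid = $176,000.
Total cost = 2 × $176,000 = $352,000.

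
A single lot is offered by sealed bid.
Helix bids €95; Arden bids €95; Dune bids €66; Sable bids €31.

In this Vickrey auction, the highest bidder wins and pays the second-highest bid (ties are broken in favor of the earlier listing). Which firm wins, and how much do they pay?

Helix pays €95

Bids in order: 95 (Helix) > 95 (Arden) > 66 (Dune) > 31 (Sable)
Tie at €95 → Helix wins by tie-break.
Second-price: Helix pays Arden's bid of €95.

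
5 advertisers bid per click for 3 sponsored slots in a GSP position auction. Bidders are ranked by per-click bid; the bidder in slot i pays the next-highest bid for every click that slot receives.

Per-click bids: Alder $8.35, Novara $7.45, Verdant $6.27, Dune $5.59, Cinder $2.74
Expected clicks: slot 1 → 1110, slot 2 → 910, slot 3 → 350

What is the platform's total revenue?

Sorting advertisers: $8.35 (Alder) > $7.45 (Novara) > $6.27 (Verdant) > $5.59 (Dune) > …
Slot 1: Alder pays $7.45 × 1110 = $8269.50
Slot 2: Novara pays $6.27 × 910 = $5705.70
Slot 3: Verdant pays $5.59 × 350 = $1956.50
Total = $15931.70

Total revenue: $15931.70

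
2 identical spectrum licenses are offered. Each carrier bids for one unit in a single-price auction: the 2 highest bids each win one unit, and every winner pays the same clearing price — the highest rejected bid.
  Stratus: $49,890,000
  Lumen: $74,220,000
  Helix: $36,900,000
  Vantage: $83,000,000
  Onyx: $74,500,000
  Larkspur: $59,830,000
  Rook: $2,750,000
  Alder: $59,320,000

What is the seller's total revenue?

Total revenue: $148,440,000

Sorting: 83,000,000 (Vantage), 74,500,000 (Onyx), 74,220,000 (Lumen), 59,830,000 (Larkspur), …
Top 2: Vantage, Onyx.
Highest unsuccessful bid: $74,220,000 → clearing price.
Total revenue = 2 × $74,220,000 = $148,440,000.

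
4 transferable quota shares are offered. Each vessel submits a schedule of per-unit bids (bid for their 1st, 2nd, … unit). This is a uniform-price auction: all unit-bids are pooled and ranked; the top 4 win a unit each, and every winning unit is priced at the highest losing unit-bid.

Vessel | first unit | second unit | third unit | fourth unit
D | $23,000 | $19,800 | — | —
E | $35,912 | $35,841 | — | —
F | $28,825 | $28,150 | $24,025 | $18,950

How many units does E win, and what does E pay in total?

Pooled unit-bids ranked (top 4): 35,912 (E-1), 35,841 (E-2), 28,825 (F-1), 28,150 (F-2)
First bid not allocated: $24,025.
E wins 2 unit(s) at $24,025 each.

E: 2 units, pays $48,050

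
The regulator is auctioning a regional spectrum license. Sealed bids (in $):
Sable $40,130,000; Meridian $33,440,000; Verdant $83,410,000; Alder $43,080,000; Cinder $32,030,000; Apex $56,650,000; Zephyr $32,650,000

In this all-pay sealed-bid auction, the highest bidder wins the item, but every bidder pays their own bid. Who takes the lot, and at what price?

Verdant pays $83,410,000

Bids ranked: 83,410,000 (Verdant) > 56,650,000 (Apex) > 43,080,000 (Alder) > 40,130,000 (Sable) > 33,440,000 (Meridian) > 32,650,000 (Zephyr) > …
Verdant is highest and takes the item; every bidder forfeits their bid.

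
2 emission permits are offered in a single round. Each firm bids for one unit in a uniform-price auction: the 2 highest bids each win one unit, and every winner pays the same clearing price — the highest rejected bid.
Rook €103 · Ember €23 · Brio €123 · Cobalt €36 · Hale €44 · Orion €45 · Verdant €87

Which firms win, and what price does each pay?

Ordering the bids: 123 (Brio), 103 (Rook), 87 (Verdant), 45 (Orion), …
The 2 highest are Brio, Rook.
Clearing price = highest rejected bid = €87.

Brio, Rook; each pays €87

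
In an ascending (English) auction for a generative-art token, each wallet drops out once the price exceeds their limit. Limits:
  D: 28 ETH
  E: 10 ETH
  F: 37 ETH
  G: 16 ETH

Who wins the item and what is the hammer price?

Open ascending-bid auction: the price rises until one bidder remains; the winner pays the price at which the last rival dropped out.
Sorting limits: 37 (F) > 28 (D) > 16 (G) > 10 (E)
Once the price passes 28 ETH, only F is left; the hammer falls at D's limit of 28 ETH.

F wins at 28 ETH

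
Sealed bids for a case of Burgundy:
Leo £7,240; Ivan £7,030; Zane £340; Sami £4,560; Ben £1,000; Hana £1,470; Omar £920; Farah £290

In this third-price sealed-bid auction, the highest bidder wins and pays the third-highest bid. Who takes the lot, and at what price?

Leo pays £4,560

Third-price sealed-bid auction: the highest bidder wins and pays the third-highest bid.
Bids ranked: 7,240 (Leo) > 7,030 (Ivan) > 4,560 (Sami) > 1,470 (Hana) > 1,000 (Ben) > 920 (Omar) > …
Leo wins; payment is bid #3 in the ranking = £4,560.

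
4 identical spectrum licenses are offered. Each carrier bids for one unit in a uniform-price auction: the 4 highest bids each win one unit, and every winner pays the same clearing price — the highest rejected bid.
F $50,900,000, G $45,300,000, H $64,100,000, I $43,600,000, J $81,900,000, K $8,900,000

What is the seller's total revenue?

Total revenue: $174,400,000

Bids ranked high→low: 81,900,000 (J), 64,100,000 (H), 50,900,000 (F), 45,300,000 (G), 43,600,000 (I), 8,900,000 (K)
Winners (4 units): J, H, F, G.
Clearing price = highest rejected bid = $43,600,000.
Total revenue = 4 × $43,600,000 = $174,400,000.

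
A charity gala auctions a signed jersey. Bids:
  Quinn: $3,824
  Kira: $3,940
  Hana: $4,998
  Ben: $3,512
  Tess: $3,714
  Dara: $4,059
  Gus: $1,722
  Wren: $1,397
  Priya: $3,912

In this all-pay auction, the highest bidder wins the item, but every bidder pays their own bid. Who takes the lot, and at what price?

Hana pays $4,998

Bids in order: 4,998 (Hana) > 4,059 (Dara) > 3,940 (Kira) > 3,912 (Priya) > 3,824 (Quinn) > 3,714 (Tess) > …
Hana is highest and takes the item; every bidder forfeits their bid.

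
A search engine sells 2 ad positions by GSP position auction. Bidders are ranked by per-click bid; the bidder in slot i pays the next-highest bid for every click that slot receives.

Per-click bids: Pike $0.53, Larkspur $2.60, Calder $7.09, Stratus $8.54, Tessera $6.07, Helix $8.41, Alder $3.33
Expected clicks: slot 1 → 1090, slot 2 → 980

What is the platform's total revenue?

Per-click bids in order: $8.54 (Stratus) > $8.41 (Helix) > $7.09 (Calder) > …
Slot 1: Stratus pays $8.41 × 1090 = $9166.90
Slot 2: Helix pays $7.09 × 980 = $6948.20
Total = $16115.10

Total revenue: $16115.10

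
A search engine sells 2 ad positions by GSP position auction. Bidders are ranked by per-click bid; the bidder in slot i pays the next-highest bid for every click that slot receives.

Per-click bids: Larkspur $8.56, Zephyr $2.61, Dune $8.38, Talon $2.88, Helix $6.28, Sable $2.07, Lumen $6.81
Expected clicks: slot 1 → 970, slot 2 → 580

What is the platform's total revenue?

Sorting advertisers: $8.56 (Larkspur) > $8.38 (Dune) > $6.81 (Lumen) > …
Slot 1: Larkspur pays $8.38 × 970 = $8128.60
Slot 2: Dune pays $6.81 × 580 = $3949.80
Total = $12078.40

Total revenue: $12078.40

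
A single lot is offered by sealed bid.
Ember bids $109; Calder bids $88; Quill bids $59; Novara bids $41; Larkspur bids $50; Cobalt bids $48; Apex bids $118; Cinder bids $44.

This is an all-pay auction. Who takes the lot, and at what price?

Sorting bids: 118 (Apex) > 109 (Ember) > 88 (Calder) > 59 (Quill) > 50 (Larkspur) > 48 (Cobalt) > …
Apex is highest and takes the item; every bidder forfeits their bid.

Apex pays $118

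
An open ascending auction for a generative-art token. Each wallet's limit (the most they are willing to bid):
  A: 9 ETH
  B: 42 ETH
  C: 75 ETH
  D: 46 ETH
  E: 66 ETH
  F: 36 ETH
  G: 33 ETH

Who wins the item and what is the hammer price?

Limits in order: 75 (C) > 66 (E) > 46 (D) > 42 (B) > 36 (F) > 33 (G) > …
Once the price passes 66 ETH, only C is left; the hammer falls at E's limit of 66 ETH.

C wins at 66 ETH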